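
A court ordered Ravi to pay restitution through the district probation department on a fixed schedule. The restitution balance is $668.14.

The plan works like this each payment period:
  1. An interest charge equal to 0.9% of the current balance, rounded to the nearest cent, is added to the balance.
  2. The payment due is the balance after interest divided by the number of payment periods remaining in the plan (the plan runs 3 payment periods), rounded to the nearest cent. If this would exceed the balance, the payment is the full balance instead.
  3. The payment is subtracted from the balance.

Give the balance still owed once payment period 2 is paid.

$226.73

# | Opening | Interest | Payment | End bal
1 | $668.14 | $6.01 | $224.72 | $449.43
2 | $449.43 | $4.04 | $226.74 | $226.73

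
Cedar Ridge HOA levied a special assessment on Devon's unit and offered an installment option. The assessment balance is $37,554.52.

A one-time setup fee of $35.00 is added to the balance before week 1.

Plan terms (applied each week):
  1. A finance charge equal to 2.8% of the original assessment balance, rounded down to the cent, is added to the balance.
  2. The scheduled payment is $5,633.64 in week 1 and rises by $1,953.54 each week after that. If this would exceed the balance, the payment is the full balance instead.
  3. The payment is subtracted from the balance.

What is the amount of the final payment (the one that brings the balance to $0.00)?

$8,591.32

Week 1: opening $37,589.52; interest $1,051.52 → $38,641.04; payment $5,633.64; balance $33,007.40
Week 2: opening $33,007.40; interest $1,051.52 → $34,058.92; payment $7,587.18; balance $26,471.74
Week 3: opening $26,471.74; interest $1,051.52 → $27,523.26; payment $9,540.72; balance $17,982.54
Week 4: opening $17,982.54; interest $1,051.52 → $19,034.06; payment $11,494.26; balance $7,539.80
Week 5: opening $7,539.80; interest $1,051.52 → $8,591.32; payment $8,591.32; balance $0.00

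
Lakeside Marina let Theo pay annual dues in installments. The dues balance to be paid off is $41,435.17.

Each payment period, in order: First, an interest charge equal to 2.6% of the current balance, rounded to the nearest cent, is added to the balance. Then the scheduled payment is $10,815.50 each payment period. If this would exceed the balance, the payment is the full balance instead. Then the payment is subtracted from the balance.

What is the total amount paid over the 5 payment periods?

$44,223.13

Payment period 1: opening $41,435.17; interest $1,077.31 → $42,512.48; payment $10,815.50; balance $31,696.98
Payment period 2: opening $31,696.98; interest $824.12 → $32,521.10; payment $10,815.50; balance $21,705.60
Payment period 3: opening $21,705.60; interest $564.35 → $22,269.95; payment $10,815.50; balance $11,454.45
Payment period 4: opening $11,454.45; interest $297.82 → $11,752.27; payment $10,815.50; balance $936.77
Payment period 5: opening $936.77; interest $24.36 → $961.13; payment $961.13; balance $0.00
Total paid: $44,223.13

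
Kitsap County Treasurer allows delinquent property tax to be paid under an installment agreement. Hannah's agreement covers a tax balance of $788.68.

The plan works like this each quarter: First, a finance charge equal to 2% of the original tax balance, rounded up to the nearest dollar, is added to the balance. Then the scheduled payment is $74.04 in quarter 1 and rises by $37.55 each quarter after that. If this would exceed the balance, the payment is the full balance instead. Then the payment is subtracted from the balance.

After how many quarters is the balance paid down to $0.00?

6

# | Opening | Interest | Payment | End bal
1 | $788.68 | $16.00 | $74.04 | $730.64
2 | $730.64 | $16.00 | $111.59 | $635.05
3 | $635.05 | $16.00 | $149.14 | $501.91
4 | $501.91 | $16.00 | $186.69 | $331.22
5 | $331.22 | $16.00 | $224.24 | $122.98
6 | $122.98 | $16.00 | $138.98 | $0.00
Balance reaches $0.00 in quarter 6.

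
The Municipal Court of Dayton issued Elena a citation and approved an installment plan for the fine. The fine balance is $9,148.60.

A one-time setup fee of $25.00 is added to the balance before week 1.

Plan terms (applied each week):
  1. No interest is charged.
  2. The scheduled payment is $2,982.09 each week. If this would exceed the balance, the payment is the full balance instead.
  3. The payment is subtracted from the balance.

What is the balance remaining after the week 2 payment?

Week 1: opening $9,173.60; payment $2,982.09; balance $6,191.51
Week 2: opening $6,191.51; payment $2,982.09; balance $3,209.42

$3,209.42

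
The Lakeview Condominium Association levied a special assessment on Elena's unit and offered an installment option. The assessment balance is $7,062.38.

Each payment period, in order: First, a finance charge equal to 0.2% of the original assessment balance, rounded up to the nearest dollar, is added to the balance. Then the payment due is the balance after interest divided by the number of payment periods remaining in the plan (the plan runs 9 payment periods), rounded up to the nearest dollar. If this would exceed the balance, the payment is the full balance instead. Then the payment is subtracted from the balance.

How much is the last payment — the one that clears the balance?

# | Opening | Interest | Payment | End bal
1 | $7,062.38 | $15.00 | $787.00 | $6,290.38
2 | $6,290.38 | $15.00 | $789.00 | $5,516.38
3 | $5,516.38 | $15.00 | $791.00 | $4,740.38
4 | $4,740.38 | $15.00 | $793.00 | $3,962.38
5 | $3,962.38 | $15.00 | $796.00 | $3,181.38
6 | $3,181.38 | $15.00 | $800.00 | $2,396.38
7 | $2,396.38 | $15.00 | $804.00 | $1,607.38
8 | $1,607.38 | $15.00 | $812.00 | $810.38
9 | $810.38 | $15.00 | $825.38 | $0.00

$825.38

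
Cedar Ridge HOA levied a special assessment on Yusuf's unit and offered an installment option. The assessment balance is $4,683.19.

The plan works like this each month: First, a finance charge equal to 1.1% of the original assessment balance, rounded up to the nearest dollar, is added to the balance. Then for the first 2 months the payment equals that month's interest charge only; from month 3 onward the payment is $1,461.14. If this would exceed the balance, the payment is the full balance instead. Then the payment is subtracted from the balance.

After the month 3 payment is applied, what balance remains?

$3,274.05

# | Opening | Interest | Payment | End bal
1 | $4,683.19 | $52.00 | $52.00 | $4,683.19
2 | $4,683.19 | $52.00 | $52.00 | $4,683.19
3 | $4,683.19 | $52.00 | $1,461.14 | $3,274.05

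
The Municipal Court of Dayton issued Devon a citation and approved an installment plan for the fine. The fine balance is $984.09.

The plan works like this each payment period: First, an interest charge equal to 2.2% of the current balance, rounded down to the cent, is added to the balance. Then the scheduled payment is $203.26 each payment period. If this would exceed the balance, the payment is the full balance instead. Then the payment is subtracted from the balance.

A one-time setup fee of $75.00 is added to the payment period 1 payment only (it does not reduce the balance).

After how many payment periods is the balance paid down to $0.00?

6

Payment period 1: opening $984.09; interest $21.64 → $1,005.73; payment $203.26 (+ $75.00 fee); balance $802.47
Payment period 2: opening $802.47; interest $17.65 → $820.12; payment $203.26; balance $616.86
Payment period 3: opening $616.86; interest $13.57 → $630.43; payment $203.26; balance $427.17
Payment period 4: opening $427.17; interest $9.39 → $436.56; payment $203.26; balance $233.30
Payment period 5: opening $233.30; interest $5.13 → $238.43; payment $203.26; balance $35.17
Payment period 6: opening $35.17; interest $0.77 → $35.94; payment $35.94; balance $0.00
Balance reaches $0.00 in payment period 6.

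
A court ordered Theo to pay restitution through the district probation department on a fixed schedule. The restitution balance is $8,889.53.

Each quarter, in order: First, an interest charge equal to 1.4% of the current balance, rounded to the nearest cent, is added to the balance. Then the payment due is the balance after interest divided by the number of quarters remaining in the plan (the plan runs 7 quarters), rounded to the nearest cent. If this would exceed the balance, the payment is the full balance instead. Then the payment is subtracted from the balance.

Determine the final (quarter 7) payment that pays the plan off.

# | Opening | Interest | Payment | End bal
1 | $8,889.53 | $124.45 | $1,287.71 | $7,726.27
2 | $7,726.27 | $108.17 | $1,305.74 | $6,528.70
3 | $6,528.70 | $91.40 | $1,324.02 | $5,296.08
4 | $5,296.08 | $74.15 | $1,342.56 | $4,027.67
5 | $4,027.67 | $56.39 | $1,361.35 | $2,722.71
6 | $2,722.71 | $38.12 | $1,380.42 | $1,380.41
7 | $1,380.41 | $19.33 | $1,399.74 | $0.00

$1,399.74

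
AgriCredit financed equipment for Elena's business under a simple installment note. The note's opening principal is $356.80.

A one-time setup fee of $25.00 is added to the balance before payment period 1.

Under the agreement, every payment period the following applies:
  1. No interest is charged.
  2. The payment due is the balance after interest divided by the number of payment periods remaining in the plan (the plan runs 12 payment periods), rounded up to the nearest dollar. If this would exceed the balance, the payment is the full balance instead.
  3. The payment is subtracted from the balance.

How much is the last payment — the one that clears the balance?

Payment period 1: $381.80 − $32.00 → $349.80
Payment period 2: $349.80 − $32.00 → $317.80
Payment period 3: $317.80 − $32.00 → $285.80
Payment period 4: $285.80 − $32.00 → $253.80
Payment period 5: $253.80 − $32.00 → $221.80
Payment period 6: $221.80 − $32.00 → $189.80
Payment period 7: $189.80 − $32.00 → $157.80
Payment period 8: $157.80 − $32.00 → $125.80
Payment period 9: $125.80 − $32.00 → $93.80
Payment period 10: $93.80 − $32.00 → $61.80
Payment period 11: $61.80 − $31.00 → $30.80
Payment period 12: $30.80 − $30.80 → $0.00

$30.80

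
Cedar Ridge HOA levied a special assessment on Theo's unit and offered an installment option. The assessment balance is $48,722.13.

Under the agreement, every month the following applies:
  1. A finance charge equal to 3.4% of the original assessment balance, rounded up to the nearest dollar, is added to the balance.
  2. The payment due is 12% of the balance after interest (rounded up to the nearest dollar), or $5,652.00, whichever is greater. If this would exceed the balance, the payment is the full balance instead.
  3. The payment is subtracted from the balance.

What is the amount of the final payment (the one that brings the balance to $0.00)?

$2,045.13

Month 1: opening $48,722.13; interest $1,657.00 → $50,379.13; payment $6,046.00; balance $44,333.13
Month 2: opening $44,333.13; interest $1,657.00 → $45,990.13; payment $5,652.00; balance $40,338.13
Month 3: opening $40,338.13; interest $1,657.00 → $41,995.13; payment $5,652.00; balance $36,343.13
Month 4: opening $36,343.13; interest $1,657.00 → $38,000.13; payment $5,652.00; balance $32,348.13
Month 5: opening $32,348.13; interest $1,657.00 → $34,005.13; payment $5,652.00; balance $28,353.13
Month 6: opening $28,353.13; interest $1,657.00 → $30,010.13; payment $5,652.00; balance $24,358.13
Month 7: opening $24,358.13; interest $1,657.00 → $26,015.13; payment $5,652.00; balance $20,363.13
Month 8: opening $20,363.13; interest $1,657.00 → $22,020.13; payment $5,652.00; balance $16,368.13
Month 9: opening $16,368.13; interest $1,657.00 → $18,025.13; payment $5,652.00; balance $12,373.13
Month 10: opening $12,373.13; interest $1,657.00 → $14,030.13; payment $5,652.00; balance $8,378.13
Month 11: opening $8,378.13; interest $1,657.00 → $10,035.13; payment $5,652.00; balance $4,383.13
Month 12: opening $4,383.13; interest $1,657.00 → $6,040.13; payment $5,652.00; balance $388.13
Month 13: opening $388.13; interest $1,657.00 → $2,045.13; payment $2,045.13; balance $0.00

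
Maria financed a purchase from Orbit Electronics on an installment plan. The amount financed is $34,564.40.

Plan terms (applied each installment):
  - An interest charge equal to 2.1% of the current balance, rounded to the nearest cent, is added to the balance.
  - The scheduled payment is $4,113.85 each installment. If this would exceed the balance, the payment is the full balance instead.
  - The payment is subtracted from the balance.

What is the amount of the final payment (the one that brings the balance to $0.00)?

$1,410.55

# | Opening | Interest | Payment | End bal
1 | $34,564.40 | $725.85 | $4,113.85 | $31,176.40
2 | $31,176.40 | $654.70 | $4,113.85 | $27,717.25
3 | $27,717.25 | $582.06 | $4,113.85 | $24,185.46
4 | $24,185.46 | $507.89 | $4,113.85 | $20,579.50
5 | $20,579.50 | $432.17 | $4,113.85 | $16,897.82
6 | $16,897.82 | $354.85 | $4,113.85 | $13,138.82
7 | $13,138.82 | $275.92 | $4,113.85 | $9,300.89
8 | $9,300.89 | $195.32 | $4,113.85 | $5,382.36
9 | $5,382.36 | $113.03 | $4,113.85 | $1,381.54
10 | $1,381.54 | $29.01 | $1,410.55 | $0.00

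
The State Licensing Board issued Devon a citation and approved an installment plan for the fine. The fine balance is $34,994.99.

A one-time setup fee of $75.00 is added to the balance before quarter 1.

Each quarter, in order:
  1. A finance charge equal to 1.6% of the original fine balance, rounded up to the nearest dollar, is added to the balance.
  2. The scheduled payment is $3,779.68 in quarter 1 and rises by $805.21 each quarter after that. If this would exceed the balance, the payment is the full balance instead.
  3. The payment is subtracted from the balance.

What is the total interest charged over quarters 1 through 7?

Quarter 1: $35,069.99 +$560.00 interest = $35,629.99; pay $3,779.68 → $31,850.31
Quarter 2: $31,850.31 +$560.00 interest = $32,410.31; pay $4,584.89 → $27,825.42
Quarter 3: $27,825.42 +$560.00 interest = $28,385.42; pay $5,390.10 → $22,995.32
Quarter 4: $22,995.32 +$560.00 interest = $23,555.32; pay $6,195.31 → $17,360.01
Quarter 5: $17,360.01 +$560.00 interest = $17,920.01; pay $7,000.52 → $10,919.49
Quarter 6: $10,919.49 +$560.00 interest = $11,479.49; pay $7,805.73 → $3,673.76
Quarter 7: $3,673.76 +$560.00 interest = $4,233.76; pay $4,233.76 → $0.00
Total interest: $560.00 + $560.00 + $560.00 + $560.00 + $560.00 + $560.00 + $560.00 = $3,920.00

$3,920.00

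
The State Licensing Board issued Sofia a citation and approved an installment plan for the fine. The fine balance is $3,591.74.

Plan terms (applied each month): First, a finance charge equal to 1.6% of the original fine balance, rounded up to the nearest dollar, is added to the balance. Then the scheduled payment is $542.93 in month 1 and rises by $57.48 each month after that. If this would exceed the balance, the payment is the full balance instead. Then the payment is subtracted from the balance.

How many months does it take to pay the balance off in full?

Month 1: opening $3,591.74; interest $58.00 → $3,649.74; payment $542.93; balance $3,106.81
Month 2: opening $3,106.81; interest $58.00 → $3,164.81; payment $600.41; balance $2,564.40
Month 3: opening $2,564.40; interest $58.00 → $2,622.40; payment $657.89; balance $1,964.51
Month 4: opening $1,964.51; interest $58.00 → $2,022.51; payment $715.37; balance $1,307.14
Month 5: opening $1,307.14; interest $58.00 → $1,365.14; payment $772.85; balance $592.29
Month 6: opening $592.29; interest $58.00 → $650.29; payment $650.29; balance $0.00
Balance reaches $0.00 in month 6.

6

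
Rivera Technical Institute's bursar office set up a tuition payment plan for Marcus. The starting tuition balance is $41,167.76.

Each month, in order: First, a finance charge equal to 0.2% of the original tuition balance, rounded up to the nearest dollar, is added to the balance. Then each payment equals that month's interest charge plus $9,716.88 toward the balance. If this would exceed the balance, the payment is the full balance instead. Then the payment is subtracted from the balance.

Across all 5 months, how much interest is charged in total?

Month 1: opening $41,167.76; interest $83.00 → $41,250.76; payment $9,799.88; balance $31,450.88
Month 2: opening $31,450.88; interest $83.00 → $31,533.88; payment $9,799.88; balance $21,734.00
Month 3: opening $21,734.00; interest $83.00 → $21,817.00; payment $9,799.88; balance $12,017.12
Month 4: opening $12,017.12; interest $83.00 → $12,100.12; payment $9,799.88; balance $2,300.24
Month 5: opening $2,300.24; interest $83.00 → $2,383.24; payment $2,383.24; balance $0.00
Total interest: $83.00 + $83.00 + $83.00 + $83.00 + $83.00 = $415.00

$415.00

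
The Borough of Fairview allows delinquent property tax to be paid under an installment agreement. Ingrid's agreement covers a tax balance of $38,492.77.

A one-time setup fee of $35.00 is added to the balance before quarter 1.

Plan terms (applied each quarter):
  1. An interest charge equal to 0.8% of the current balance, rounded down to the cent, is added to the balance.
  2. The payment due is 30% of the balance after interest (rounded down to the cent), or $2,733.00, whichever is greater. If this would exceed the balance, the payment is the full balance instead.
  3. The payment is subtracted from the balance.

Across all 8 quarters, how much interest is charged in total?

Quarter 1: $38,527.77 +$308.22 interest = $38,835.99; pay $11,650.79 → $27,185.20
Quarter 2: $27,185.20 +$217.48 interest = $27,402.68; pay $8,220.80 → $19,181.88
Quarter 3: $19,181.88 +$153.45 interest = $19,335.33; pay $5,800.59 → $13,534.74
Quarter 4: $13,534.74 +$108.27 interest = $13,643.01; pay $4,092.90 → $9,550.11
Quarter 5: $9,550.11 +$76.40 interest = $9,626.51; pay $2,887.95 → $6,738.56
Quarter 6: $6,738.56 +$53.90 interest = $6,792.46; pay $2,733.00 → $4,059.46
Quarter 7: $4,059.46 +$32.47 interest = $4,091.93; pay $2,733.00 → $1,358.93
Quarter 8: $1,358.93 +$10.87 interest = $1,369.80; pay $1,369.80 → $0.00
Total interest: $308.22 + $217.48 + $153.45 + $108.27 + $76.40 + $53.90 + $32.47 + $10.87 = $961.06

$961.06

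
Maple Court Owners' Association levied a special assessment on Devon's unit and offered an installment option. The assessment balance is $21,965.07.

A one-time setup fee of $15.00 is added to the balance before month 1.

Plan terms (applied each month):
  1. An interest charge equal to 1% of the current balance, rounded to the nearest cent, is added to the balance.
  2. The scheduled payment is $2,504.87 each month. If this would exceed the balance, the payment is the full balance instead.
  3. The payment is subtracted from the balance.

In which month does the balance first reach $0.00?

# | Opening | Interest | Payment | End bal
1 | $21,980.07 | $219.80 | $2,504.87 | $19,695.00
2 | $19,695.00 | $196.95 | $2,504.87 | $17,387.08
3 | $17,387.08 | $173.87 | $2,504.87 | $15,056.08
4 | $15,056.08 | $150.56 | $2,504.87 | $12,701.77
5 | $12,701.77 | $127.02 | $2,504.87 | $10,323.92
6 | $10,323.92 | $103.24 | $2,504.87 | $7,922.29
7 | $7,922.29 | $79.22 | $2,504.87 | $5,496.64
8 | $5,496.64 | $54.97 | $2,504.87 | $3,046.74
9 | $3,046.74 | $30.47 | $2,504.87 | $572.34
10 | $572.34 | $5.72 | $578.06 | $0.00
Balance reaches $0.00 in month 10.

10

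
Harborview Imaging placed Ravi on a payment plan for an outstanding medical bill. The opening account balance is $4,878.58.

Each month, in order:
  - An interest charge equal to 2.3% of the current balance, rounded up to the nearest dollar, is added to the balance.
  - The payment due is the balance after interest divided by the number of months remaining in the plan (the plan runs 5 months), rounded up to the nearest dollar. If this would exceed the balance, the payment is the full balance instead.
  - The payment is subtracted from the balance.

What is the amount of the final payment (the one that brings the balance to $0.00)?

$1,093.58

Month 1: opening $4,878.58; interest $113.00 → $4,991.58; payment $999.00; balance $3,992.58
Month 2: opening $3,992.58; interest $92.00 → $4,084.58; payment $1,022.00; balance $3,062.58
Month 3: opening $3,062.58; interest $71.00 → $3,133.58; payment $1,045.00; balance $2,088.58
Month 4: opening $2,088.58; interest $49.00 → $2,137.58; payment $1,069.00; balance $1,068.58
Month 5: opening $1,068.58; interest $25.00 → $1,093.58; payment $1,093.58; balance $0.00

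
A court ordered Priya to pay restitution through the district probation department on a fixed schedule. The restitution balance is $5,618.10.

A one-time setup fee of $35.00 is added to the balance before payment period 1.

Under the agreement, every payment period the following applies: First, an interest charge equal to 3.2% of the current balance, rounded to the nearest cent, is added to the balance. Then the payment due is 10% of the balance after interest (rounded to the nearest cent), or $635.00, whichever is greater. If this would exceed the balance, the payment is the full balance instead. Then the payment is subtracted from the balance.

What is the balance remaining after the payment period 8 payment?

# | Opening | Interest | Payment | End bal
1 | $5,653.10 | $180.90 | $635.00 | $5,199.00
2 | $5,199.00 | $166.37 | $635.00 | $4,730.37
3 | $4,730.37 | $151.37 | $635.00 | $4,246.74
4 | $4,246.74 | $135.90 | $635.00 | $3,747.64
5 | $3,747.64 | $119.92 | $635.00 | $3,232.56
6 | $3,232.56 | $103.44 | $635.00 | $2,701.00
7 | $2,701.00 | $86.43 | $635.00 | $2,152.43
8 | $2,152.43 | $68.88 | $635.00 | $1,586.31

$1,586.31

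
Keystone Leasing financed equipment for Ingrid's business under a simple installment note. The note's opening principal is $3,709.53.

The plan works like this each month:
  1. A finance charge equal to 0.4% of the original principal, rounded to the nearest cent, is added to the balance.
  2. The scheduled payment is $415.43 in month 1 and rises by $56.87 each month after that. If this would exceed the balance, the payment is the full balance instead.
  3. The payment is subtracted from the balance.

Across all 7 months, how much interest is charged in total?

$103.88

# | Opening | Interest | Payment | End bal
1 | $3,709.53 | $14.84 | $415.43 | $3,308.94
2 | $3,308.94 | $14.84 | $472.30 | $2,851.48
3 | $2,851.48 | $14.84 | $529.17 | $2,337.15
4 | $2,337.15 | $14.84 | $586.04 | $1,765.95
5 | $1,765.95 | $14.84 | $642.91 | $1,137.88
6 | $1,137.88 | $14.84 | $699.78 | $452.94
7 | $452.94 | $14.84 | $467.78 | $0.00
Total interest: $14.84 + $14.84 + $14.84 + $14.84 + $14.84 + $14.84 + $14.84 = $103.88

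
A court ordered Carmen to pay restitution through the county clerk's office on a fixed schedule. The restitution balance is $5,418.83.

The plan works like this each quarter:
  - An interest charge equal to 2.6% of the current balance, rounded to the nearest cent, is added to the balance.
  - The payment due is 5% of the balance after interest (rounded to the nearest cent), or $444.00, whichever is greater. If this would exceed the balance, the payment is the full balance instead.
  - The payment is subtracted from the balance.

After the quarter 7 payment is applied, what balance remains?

# | Opening | Interest | Payment | End bal
1 | $5,418.83 | $140.89 | $444.00 | $5,115.72
2 | $5,115.72 | $133.01 | $444.00 | $4,804.73
3 | $4,804.73 | $124.92 | $444.00 | $4,485.65
4 | $4,485.65 | $116.63 | $444.00 | $4,158.28
5 | $4,158.28 | $108.12 | $444.00 | $3,822.40
6 | $3,822.40 | $99.38 | $444.00 | $3,477.78
7 | $3,477.78 | $90.42 | $444.00 | $3,124.20

$3,124.20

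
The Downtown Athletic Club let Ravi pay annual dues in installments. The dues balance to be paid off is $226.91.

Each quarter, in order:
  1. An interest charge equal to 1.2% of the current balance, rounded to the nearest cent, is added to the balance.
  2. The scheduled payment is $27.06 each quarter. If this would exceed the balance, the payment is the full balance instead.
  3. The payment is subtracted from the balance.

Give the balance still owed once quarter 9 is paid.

# | Opening | Interest | Payment | End bal
1 | $226.91 | $2.72 | $27.06 | $202.57
2 | $202.57 | $2.43 | $27.06 | $177.94
3 | $177.94 | $2.14 | $27.06 | $153.02
4 | $153.02 | $1.84 | $27.06 | $127.80
5 | $127.80 | $1.53 | $27.06 | $102.27
6 | $102.27 | $1.23 | $27.06 | $76.44
7 | $76.44 | $0.92 | $27.06 | $50.30
8 | $50.30 | $0.60 | $27.06 | $23.84
9 | $23.84 | $0.29 | $24.13 | $0.00

$0.00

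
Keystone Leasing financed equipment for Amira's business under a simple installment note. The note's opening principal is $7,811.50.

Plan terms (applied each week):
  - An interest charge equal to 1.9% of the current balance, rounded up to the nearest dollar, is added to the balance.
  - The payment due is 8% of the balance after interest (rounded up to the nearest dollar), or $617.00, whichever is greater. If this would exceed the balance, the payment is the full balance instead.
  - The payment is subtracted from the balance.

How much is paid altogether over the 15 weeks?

# | Opening | Interest | Payment | End bal
1 | $7,811.50 | $149.00 | $637.00 | $7,323.50
2 | $7,323.50 | $140.00 | $617.00 | $6,846.50
3 | $6,846.50 | $131.00 | $617.00 | $6,360.50
4 | $6,360.50 | $121.00 | $617.00 | $5,864.50
5 | $5,864.50 | $112.00 | $617.00 | $5,359.50
6 | $5,359.50 | $102.00 | $617.00 | $4,844.50
7 | $4,844.50 | $93.00 | $617.00 | $4,320.50
8 | $4,320.50 | $83.00 | $617.00 | $3,786.50
9 | $3,786.50 | $72.00 | $617.00 | $3,241.50
10 | $3,241.50 | $62.00 | $617.00 | $2,686.50
11 | $2,686.50 | $52.00 | $617.00 | $2,121.50
12 | $2,121.50 | $41.00 | $617.00 | $1,545.50
13 | $1,545.50 | $30.00 | $617.00 | $958.50
14 | $958.50 | $19.00 | $617.00 | $360.50
15 | $360.50 | $7.00 | $367.50 | $0.00
Total paid: $9,025.50

$9,025.50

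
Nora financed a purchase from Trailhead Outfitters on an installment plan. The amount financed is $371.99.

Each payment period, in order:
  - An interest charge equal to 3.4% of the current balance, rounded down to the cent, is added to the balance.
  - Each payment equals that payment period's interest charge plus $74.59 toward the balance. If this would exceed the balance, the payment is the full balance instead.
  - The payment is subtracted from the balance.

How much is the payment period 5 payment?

Payment period 1: opening $371.99; interest $12.64 → $384.63; payment $87.23; balance $297.40
Payment period 2: opening $297.40; interest $10.11 → $307.51; payment $84.70; balance $222.81
Payment period 3: opening $222.81; interest $7.57 → $230.38; payment $82.16; balance $148.22
Payment period 4: opening $148.22; interest $5.03 → $153.25; payment $79.62; balance $73.63
Payment period 5: opening $73.63; interest $2.50 → $76.13; payment $76.13; balance $0.00

$76.13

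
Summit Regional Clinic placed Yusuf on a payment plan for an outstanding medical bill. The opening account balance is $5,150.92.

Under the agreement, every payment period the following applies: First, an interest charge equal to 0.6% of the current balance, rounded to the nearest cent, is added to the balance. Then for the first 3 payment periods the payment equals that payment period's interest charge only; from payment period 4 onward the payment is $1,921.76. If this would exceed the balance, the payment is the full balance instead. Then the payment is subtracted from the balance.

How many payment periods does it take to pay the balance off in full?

6

Payment period 1: $5,150.92 +$30.91 interest = $5,181.83; pay $30.91 → $5,150.92
Payment period 2: $5,150.92 +$30.91 interest = $5,181.83; pay $30.91 → $5,150.92
Payment period 3: $5,150.92 +$30.91 interest = $5,181.83; pay $30.91 → $5,150.92
Payment period 4: $5,150.92 +$30.91 interest = $5,181.83; pay $1,921.76 → $3,260.07
Payment period 5: $3,260.07 +$19.56 interest = $3,279.63; pay $1,921.76 → $1,357.87
Payment period 6: $1,357.87 +$8.15 interest = $1,366.02; pay $1,366.02 → $0.00
Balance reaches $0.00 in payment period 6.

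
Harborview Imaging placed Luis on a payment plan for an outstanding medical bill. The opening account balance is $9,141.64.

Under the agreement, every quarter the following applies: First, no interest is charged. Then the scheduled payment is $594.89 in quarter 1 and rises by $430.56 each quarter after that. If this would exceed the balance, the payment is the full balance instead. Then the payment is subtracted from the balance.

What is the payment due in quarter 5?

Quarter 1: opening $9,141.64; payment $594.89; balance $8,546.75
Quarter 2: opening $8,546.75; payment $1,025.45; balance $7,521.30
Quarter 3: opening $7,521.30; payment $1,456.01; balance $6,065.29
Quarter 4: opening $6,065.29; payment $1,886.57; balance $4,178.72
Quarter 5: opening $4,178.72; payment $2,317.13; balance $1,861.59

$2,317.13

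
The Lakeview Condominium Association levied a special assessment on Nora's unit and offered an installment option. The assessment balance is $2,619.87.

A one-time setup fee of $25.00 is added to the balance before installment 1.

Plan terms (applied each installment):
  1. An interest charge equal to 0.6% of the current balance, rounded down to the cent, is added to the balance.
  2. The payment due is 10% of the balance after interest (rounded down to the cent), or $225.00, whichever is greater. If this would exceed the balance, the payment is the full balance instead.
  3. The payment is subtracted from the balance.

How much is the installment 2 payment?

$240.90

Installment 1: $2,644.87 +$15.86 interest = $2,660.73; pay $266.07 → $2,394.66
Installment 2: $2,394.66 +$14.36 interest = $2,409.02; pay $240.90 → $2,168.12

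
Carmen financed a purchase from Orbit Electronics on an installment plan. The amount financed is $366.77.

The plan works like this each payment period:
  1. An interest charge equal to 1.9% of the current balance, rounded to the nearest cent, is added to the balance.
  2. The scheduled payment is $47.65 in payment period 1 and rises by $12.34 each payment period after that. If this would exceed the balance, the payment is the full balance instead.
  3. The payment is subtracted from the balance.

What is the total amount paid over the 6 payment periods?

Payment period 1: opening $366.77; interest $6.97 → $373.74; payment $47.65; balance $326.09
Payment period 2: opening $326.09; interest $6.20 → $332.29; payment $59.99; balance $272.30
Payment period 3: opening $272.30; interest $5.17 → $277.47; payment $72.33; balance $205.14
Payment period 4: opening $205.14; interest $3.90 → $209.04; payment $84.67; balance $124.37
Payment period 5: opening $124.37; interest $2.36 → $126.73; payment $97.01; balance $29.72
Payment period 6: opening $29.72; interest $0.56 → $30.28; payment $30.28; balance $0.00
Total paid: $391.93

$391.93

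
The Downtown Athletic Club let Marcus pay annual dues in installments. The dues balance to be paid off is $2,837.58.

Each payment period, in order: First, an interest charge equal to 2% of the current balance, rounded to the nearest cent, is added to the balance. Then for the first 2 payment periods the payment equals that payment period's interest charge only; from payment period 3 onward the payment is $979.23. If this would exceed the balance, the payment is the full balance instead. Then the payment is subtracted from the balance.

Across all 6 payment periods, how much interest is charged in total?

$228.32

# | Opening | Interest | Payment | End bal
1 | $2,837.58 | $56.75 | $56.75 | $2,837.58
2 | $2,837.58 | $56.75 | $56.75 | $2,837.58
3 | $2,837.58 | $56.75 | $979.23 | $1,915.10
4 | $1,915.10 | $38.30 | $979.23 | $974.17
5 | $974.17 | $19.48 | $979.23 | $14.42
6 | $14.42 | $0.29 | $14.71 | $0.00
Total interest: $56.75 + $56.75 + $56.75 + $38.30 + $19.48 + $0.29 = $228.32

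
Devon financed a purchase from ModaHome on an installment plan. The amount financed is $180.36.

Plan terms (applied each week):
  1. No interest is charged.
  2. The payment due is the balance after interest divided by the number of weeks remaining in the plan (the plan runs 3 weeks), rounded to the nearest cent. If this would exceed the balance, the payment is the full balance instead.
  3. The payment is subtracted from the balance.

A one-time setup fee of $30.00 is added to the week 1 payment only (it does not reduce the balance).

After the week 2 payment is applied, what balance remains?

$60.12

Week 1: opening $180.36; payment $60.12 (+ $30.00 fee); balance $120.24
Week 2: opening $120.24; payment $60.12; balance $60.12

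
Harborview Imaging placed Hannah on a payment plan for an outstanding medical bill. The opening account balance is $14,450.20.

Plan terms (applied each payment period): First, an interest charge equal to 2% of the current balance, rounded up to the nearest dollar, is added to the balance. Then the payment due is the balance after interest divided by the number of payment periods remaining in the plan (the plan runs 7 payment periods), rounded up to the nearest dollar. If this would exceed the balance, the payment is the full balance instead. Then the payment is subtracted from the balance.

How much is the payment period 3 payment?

$2,191.00

Payment period 1: opening $14,450.20; interest $290.00 → $14,740.20; payment $2,106.00; balance $12,634.20
Payment period 2: opening $12,634.20; interest $253.00 → $12,887.20; payment $2,148.00; balance $10,739.20
Payment period 3: opening $10,739.20; interest $215.00 → $10,954.20; payment $2,191.00; balance $8,763.20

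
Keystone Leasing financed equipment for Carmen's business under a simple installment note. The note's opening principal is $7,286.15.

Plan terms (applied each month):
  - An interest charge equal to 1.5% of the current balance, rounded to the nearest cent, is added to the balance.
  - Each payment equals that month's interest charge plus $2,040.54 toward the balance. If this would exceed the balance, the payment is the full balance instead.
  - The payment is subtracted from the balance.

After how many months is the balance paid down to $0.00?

# | Opening | Interest | Payment | End bal
1 | $7,286.15 | $109.29 | $2,149.83 | $5,245.61
2 | $5,245.61 | $78.68 | $2,119.22 | $3,205.07
3 | $3,205.07 | $48.08 | $2,088.62 | $1,164.53
4 | $1,164.53 | $17.47 | $1,182.00 | $0.00
Balance reaches $0.00 in month 4.

4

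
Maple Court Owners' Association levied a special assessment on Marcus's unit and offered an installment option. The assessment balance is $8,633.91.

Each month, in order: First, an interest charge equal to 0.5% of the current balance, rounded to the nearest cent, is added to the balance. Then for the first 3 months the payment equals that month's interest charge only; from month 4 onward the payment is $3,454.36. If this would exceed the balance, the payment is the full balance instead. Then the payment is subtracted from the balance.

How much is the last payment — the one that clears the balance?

Month 1: opening $8,633.91; interest $43.17 → $8,677.08; payment $43.17; balance $8,633.91
Month 2: opening $8,633.91; interest $43.17 → $8,677.08; payment $43.17; balance $8,633.91
Month 3: opening $8,633.91; interest $43.17 → $8,677.08; payment $43.17; balance $8,633.91
Month 4: opening $8,633.91; interest $43.17 → $8,677.08; payment $3,454.36; balance $5,222.72
Month 5: opening $5,222.72; interest $26.11 → $5,248.83; payment $3,454.36; balance $1,794.47
Month 6: opening $1,794.47; interest $8.97 → $1,803.44; payment $1,803.44; balance $0.00

$1,803.44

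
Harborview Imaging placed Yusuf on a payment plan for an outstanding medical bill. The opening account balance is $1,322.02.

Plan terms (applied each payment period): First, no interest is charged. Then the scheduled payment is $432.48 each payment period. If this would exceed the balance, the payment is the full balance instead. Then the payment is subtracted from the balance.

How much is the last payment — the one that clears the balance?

$24.58

Payment period 1: $1,322.02 − $432.48 → $889.54
Payment period 2: $889.54 − $432.48 → $457.06
Payment period 3: $457.06 − $432.48 → $24.58
Payment period 4: $24.58 − $24.58 → $0.00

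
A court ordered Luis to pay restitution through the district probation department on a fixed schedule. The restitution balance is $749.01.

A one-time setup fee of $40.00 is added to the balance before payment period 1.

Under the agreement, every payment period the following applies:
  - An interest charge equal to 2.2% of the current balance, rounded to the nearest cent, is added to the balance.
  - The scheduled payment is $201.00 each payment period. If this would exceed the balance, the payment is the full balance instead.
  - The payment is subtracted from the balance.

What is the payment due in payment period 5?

Payment period 1: $789.01 +$17.36 interest = $806.37; pay $201.00 → $605.37
Payment period 2: $605.37 +$13.32 interest = $618.69; pay $201.00 → $417.69
Payment period 3: $417.69 +$9.19 interest = $426.88; pay $201.00 → $225.88
Payment period 4: $225.88 +$4.97 interest = $230.85; pay $201.00 → $29.85
Payment period 5: $29.85 +$0.66 interest = $30.51; pay $30.51 → $0.00

$30.51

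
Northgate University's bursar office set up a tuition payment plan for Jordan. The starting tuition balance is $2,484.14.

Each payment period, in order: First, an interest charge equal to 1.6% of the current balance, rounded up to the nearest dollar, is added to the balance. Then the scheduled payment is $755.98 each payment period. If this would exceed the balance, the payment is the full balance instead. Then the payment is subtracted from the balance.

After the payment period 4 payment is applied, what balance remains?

$0.00

Payment period 1: $2,484.14 +$40.00 interest = $2,524.14; pay $755.98 → $1,768.16
Payment period 2: $1,768.16 +$29.00 interest = $1,797.16; pay $755.98 → $1,041.18
Payment period 3: $1,041.18 +$17.00 interest = $1,058.18; pay $755.98 → $302.20
Payment period 4: $302.20 +$5.00 interest = $307.20; pay $307.20 → $0.00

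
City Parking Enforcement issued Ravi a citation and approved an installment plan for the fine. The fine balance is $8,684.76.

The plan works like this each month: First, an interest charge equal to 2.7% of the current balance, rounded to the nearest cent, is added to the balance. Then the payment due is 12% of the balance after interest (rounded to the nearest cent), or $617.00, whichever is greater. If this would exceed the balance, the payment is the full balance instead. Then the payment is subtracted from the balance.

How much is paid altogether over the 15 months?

Month 1: $8,684.76 +$234.49 interest = $8,919.25; pay $1,070.31 → $7,848.94
Month 2: $7,848.94 +$211.92 interest = $8,060.86; pay $967.30 → $7,093.56
Month 3: $7,093.56 +$191.53 interest = $7,285.09; pay $874.21 → $6,410.88
Month 4: $6,410.88 +$173.09 interest = $6,583.97; pay $790.08 → $5,793.89
Month 5: $5,793.89 +$156.44 interest = $5,950.33; pay $714.04 → $5,236.29
Month 6: $5,236.29 +$141.38 interest = $5,377.67; pay $645.32 → $4,732.35
Month 7: $4,732.35 +$127.77 interest = $4,860.12; pay $617.00 → $4,243.12
Month 8: $4,243.12 +$114.56 interest = $4,357.68; pay $617.00 → $3,740.68
Month 9: $3,740.68 +$101.00 interest = $3,841.68; pay $617.00 → $3,224.68
Month 10: $3,224.68 +$87.07 interest = $3,311.75; pay $617.00 → $2,694.75
Month 11: $2,694.75 +$72.76 interest = $2,767.51; pay $617.00 → $2,150.51
Month 12: $2,150.51 +$58.06 interest = $2,208.57; pay $617.00 → $1,591.57
Month 13: $1,591.57 +$42.97 interest = $1,634.54; pay $617.00 → $1,017.54
Month 14: $1,017.54 +$27.47 interest = $1,045.01; pay $617.00 → $428.01
Month 15: $428.01 +$11.56 interest = $439.57; pay $439.57 → $0.00
Total paid: $10,436.83

$10,436.83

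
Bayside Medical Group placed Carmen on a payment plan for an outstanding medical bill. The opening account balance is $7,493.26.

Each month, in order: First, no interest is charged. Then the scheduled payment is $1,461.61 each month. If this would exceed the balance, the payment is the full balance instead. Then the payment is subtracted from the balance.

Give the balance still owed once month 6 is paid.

$0.00

Month 1: opening $7,493.26; payment $1,461.61; balance $6,031.65
Month 2: opening $6,031.65; payment $1,461.61; balance $4,570.04
Month 3: opening $4,570.04; payment $1,461.61; balance $3,108.43
Month 4: opening $3,108.43; payment $1,461.61; balance $1,646.82
Month 5: opening $1,646.82; payment $1,461.61; balance $185.21
Month 6: opening $185.21; payment $185.21; balance $0.00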